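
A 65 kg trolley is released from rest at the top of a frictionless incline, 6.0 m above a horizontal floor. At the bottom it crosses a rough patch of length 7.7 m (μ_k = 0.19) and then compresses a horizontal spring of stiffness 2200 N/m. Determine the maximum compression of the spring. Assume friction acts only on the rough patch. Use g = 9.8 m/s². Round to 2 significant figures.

x = 1.6 m

Initial energy: E₁ = mgh = (65)(9.8)(6.0) = 3822.0 J
Friction removes W_f = μ_k mg d = (0.19)(65)(9.8)(7.7) = 931.9 J
Energy reaching the spring: E = 3822.0 − 931.9 = 2890.1 J
At max compression ½kx² = E ⇒ x = √(2E/k) = √(2 × 2890.1/2200) = 1.621 m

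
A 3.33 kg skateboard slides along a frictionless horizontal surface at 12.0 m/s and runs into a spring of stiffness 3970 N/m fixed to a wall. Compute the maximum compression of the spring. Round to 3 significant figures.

All KE is stored as spring PE at maximum compression: ½mv² = ½kx²
x = v√(m/k) = 12.0 × √(3.33/3970) = 0.3475 m

x = 0.348 m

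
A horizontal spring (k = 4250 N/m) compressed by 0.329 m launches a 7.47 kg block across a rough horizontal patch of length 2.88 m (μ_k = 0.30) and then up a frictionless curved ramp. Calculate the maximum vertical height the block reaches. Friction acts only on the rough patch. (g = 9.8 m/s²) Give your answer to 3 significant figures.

Spring energy: E₀ = ½kx² = ½(4250)(0.329)² = 230.01 J
Friction: W_f = μ_k mg d = (0.30)(7.47)(9.8)(2.88) = 63.25 J
Energy at base of ramp: E = 230.01 − 63.25 = 166.76 J
At max height all remaining energy is PE: mgh = E ⇒ h = E/(mg) = 166.76/(7.47 × 9.8) = 2.278 m

h = 2.28 m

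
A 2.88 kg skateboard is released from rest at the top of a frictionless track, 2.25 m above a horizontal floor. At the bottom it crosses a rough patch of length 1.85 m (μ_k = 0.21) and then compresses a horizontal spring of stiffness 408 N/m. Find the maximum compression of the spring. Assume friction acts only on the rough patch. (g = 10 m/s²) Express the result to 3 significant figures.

Initial energy: E₁ = mgh = (2.88)(10)(2.25) = 64.800 J
Friction removes W_f = μ_k mg d = (0.21)(2.88)(10)(1.85) = 11.19 J
Energy reaching the spring: E = 64.800 − 11.19 = 53.611 J
At max compression ½kx² = E ⇒ x = √(2E/k) = √(2 × 53.611/408) = 0.5126 m

x = 0.513 m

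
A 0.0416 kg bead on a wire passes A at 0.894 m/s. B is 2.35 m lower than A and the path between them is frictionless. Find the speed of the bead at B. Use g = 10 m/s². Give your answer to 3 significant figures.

By conservation of mechanical energy, ½mv₀² + mgh = ½mv²
The mass cancels from both sides.
v² = v₀² + 2gh = (0.894)² + 2(10)(2.35) = 47.799
v = √47.799 = 6.914 m/s

v = 6.91 m/s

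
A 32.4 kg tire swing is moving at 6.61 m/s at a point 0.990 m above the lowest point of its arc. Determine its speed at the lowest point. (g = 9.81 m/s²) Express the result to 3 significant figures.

Energy conservation between the two points: ½mv₀² + mgh = ½mv²
v² = v₀² + 2gh = (6.61)² + 2(9.81)(0.990) = 63.116
v = √63.116 = 7.945 m/s

v = 7.94 m/s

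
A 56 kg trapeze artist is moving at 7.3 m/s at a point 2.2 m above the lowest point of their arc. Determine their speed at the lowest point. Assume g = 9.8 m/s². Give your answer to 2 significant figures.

v = 9.8 m/s

By conservation of mechanical energy, ½mv₀² + mgh = ½mv²
The mass cancels from both sides.
v² = v₀² + 2gh = (7.3)² + 2(9.8)(2.2) = 96.410
v = √96.410 = 9.819 m/s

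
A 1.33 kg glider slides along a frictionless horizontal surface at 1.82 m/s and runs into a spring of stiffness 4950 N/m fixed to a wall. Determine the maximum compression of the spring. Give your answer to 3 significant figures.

Conservation of energy between contact and max compression: ½mv² = ½kx²
x = v√(m/k) = 1.82 × √(1.33/4950) = 0.02983 m

x = 0.0298 m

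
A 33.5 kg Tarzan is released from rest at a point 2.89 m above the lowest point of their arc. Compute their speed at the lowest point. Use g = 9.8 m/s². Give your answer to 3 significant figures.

v = 7.53 m/s

Equating total energy at the two states: mgh = ½mv²
v = √(2gh) = √(2 × 9.8 × 2.89) = √56.644 = 7.526 m/s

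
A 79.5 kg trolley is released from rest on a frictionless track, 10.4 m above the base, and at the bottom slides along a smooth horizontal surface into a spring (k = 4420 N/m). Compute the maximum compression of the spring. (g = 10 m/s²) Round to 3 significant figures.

x = 1.93 m

At max compression the trolley is momentarily at rest: mgh = ½kx²
x = √(2mgh/k) = √(2 × 79.5 × 10 × 10.4 / 4420) = 1.934 m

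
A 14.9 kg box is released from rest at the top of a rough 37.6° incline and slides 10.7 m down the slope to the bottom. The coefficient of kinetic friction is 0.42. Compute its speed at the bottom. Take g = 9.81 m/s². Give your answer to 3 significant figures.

v = 7.63 m/s

Work–energy: mg(L sinθ) − μ_k(mg cosθ)L = ½mv²
mgh = mgL sinθ = (14.9)(9.81)(10.7)sin37.6° = 954.27 J
W_f = μ_k mg cosθ · L = (0.42)(14.9)(9.81)cos37.6°·10.7 = 520.4 J
½mv² = 954.27 − 520.4 = 433.83 J
v = √(2 × 433.83/14.9) = 7.631 m/s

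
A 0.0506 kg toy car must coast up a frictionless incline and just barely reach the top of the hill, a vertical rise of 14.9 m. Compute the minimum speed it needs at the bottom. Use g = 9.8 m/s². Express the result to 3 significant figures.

v = 17.1 m/s

At the top it is momentarily at rest, so all KE converts to PE: ½mv² = mgh
v = √(2gh) = √(2 × 9.8 × 14.9) = 17.09 m/s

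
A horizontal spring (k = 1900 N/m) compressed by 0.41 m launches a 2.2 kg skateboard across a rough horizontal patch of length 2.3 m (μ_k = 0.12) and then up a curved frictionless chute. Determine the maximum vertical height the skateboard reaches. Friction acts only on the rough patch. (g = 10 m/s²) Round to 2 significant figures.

h = 7.0 m

Spring energy: E₀ = ½kx² = ½(1900)(0.41)² = 159.69 J
Friction: W_f = μ_k mg d = (0.12)(2.2)(10)(2.3) = 6.072 J
Energy at base of ramp: E = 159.69 − 6.072 = 153.62 J
At max height all remaining energy is PE: mgh = E ⇒ h = E/(mg) = 153.62/(2.2 × 10) = 6.983 m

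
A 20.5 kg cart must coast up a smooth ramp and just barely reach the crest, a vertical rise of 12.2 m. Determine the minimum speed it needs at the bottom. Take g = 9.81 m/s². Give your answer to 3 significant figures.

v = 15.5 m/s

At the top it is momentarily at rest, so all KE converts to PE: ½mv² = mgh
v = √(2gh) = √(2 × 9.81 × 12.2) = 15.47 m/s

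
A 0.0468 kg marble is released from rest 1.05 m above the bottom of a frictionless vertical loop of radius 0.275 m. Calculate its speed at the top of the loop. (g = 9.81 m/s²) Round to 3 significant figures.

Energy conservation: mgh = ½mv_top² + mg(2r)
v_top² = 2g(h − 2r) = 2(9.81)(1.05 − 0.5500) = 9.810
v_top = 3.132 m/s

v = 3.13 m/s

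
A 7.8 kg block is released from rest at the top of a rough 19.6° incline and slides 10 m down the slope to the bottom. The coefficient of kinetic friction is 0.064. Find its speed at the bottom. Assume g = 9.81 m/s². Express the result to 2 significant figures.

Work–energy: mg(L sinθ) − μ_k(mg cosθ)L = ½mv²
mgh = mgL sinθ = (7.8)(9.81)(10)sin19.6° = 256.68 J
W_f = μ_k mg cosθ · L = (0.064)(7.8)(9.81)cos19.6°·10 = 46.13 J
½mv² = 256.68 − 46.13 = 210.55 J
v = √(2 × 210.55/7.8) = 7.348 m/s

v = 7.3 m/s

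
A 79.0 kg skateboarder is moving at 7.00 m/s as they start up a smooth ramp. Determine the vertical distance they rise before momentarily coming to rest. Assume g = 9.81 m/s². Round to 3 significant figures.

By energy conservation, ½mv² = mgh
h = v²/(2g) = 7.00²/(2 × 9.81) = 2.497 m

h = 2.50 m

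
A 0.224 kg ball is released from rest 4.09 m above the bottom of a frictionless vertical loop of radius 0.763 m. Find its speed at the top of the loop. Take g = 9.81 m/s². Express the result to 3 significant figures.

Energy conservation: mgh = ½mv_top² + mg(2r)
v_top² = 2g(h − 2r) = 2(9.81)(4.09 − 1.526) = 50.31
v_top = 7.093 m/s

v = 7.09 m/s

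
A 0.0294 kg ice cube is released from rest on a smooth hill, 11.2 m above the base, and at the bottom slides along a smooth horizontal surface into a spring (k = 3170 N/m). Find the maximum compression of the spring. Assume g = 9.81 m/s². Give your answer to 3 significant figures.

x = 0.0451 m

Energy conservation (no friction) from release to max compression: mgh = ½kx²
x = √(2mgh/k) = √(2 × 0.0294 × 9.81 × 11.2 / 3170) = 0.04514 m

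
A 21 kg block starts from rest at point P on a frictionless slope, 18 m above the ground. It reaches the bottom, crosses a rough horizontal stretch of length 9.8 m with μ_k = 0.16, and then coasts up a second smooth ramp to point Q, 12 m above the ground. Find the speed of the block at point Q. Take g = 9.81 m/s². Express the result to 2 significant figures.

v = 9.3 m/s

Energy at P: mgh₁ = (21)(9.81)(18) = 3708.2 J
Friction loss: W_f = μ_k mg d = 323.0 J
At Q: ½mv² + mgh₂ = mgh₁ − W_f
½mv² = 3708.2 − 323.0 − 2472.1 = 913.04 J
v = √(2 × 913.04/21) = 9.325 m/s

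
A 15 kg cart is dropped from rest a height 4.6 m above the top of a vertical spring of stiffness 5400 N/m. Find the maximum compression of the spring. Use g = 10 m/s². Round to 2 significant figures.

x = 0.53 m

Let x be the compression. The total drop is H + x, and the cart is instantaneously at rest at max compression, so energy conservation gives:
mg(H + x) = ½kx²
½(5400)x² − (15)(10)x − (15)(10)(4.6) = 0
2700x² − 150.0x − 690.0 = 0
x = [150.0 + √(22500 + 7.4520e+06)]/(2 × 2700) = 0.5341 m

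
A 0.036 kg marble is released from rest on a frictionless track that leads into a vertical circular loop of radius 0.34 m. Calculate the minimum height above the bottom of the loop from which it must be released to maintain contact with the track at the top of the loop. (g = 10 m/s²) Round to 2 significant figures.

At the top, for minimum speed gravity alone supplies the centripetal force: mg = mv_top²/r ⇒ v_top² = gr = 3.400 m²/s²
Energy conservation from release height h to the top (height 2r): mgh = ½mv_top² + mg(2r)
h = v_top²/(2g) + 2r = r/2 + 2r = 5r/2 = 0.8500 m

h = 0.85 m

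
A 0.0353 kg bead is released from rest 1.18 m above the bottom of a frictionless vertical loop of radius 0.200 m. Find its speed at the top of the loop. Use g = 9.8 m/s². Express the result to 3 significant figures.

Energy conservation: mgh = ½mv_top² + mg(2r)
v_top² = 2g(h − 2r) = 2(9.8)(1.18 − 0.4000) = 15.29
v_top = 3.910 m/s

v = 3.91 m/s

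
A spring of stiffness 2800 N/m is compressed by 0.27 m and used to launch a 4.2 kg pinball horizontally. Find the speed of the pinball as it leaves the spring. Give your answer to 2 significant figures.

v = 7.0 m/s

Spring PE converts entirely to kinetic energy: ½kx² = ½mv²
v = x√(k/m) = 0.27 × √(2800/4.2) = 6.971 m/s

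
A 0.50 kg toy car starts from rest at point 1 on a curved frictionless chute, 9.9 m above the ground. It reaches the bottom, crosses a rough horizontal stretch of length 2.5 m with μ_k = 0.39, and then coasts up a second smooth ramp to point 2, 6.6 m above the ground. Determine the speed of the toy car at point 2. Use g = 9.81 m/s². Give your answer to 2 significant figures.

Energy at 1: mgh₁ = (0.50)(9.81)(9.9) = 48.560 J
Friction loss: W_f = μ_k mg d = 4.782 J
At 2: ½mv² + mgh₂ = mgh₁ − W_f
½mv² = 48.560 − 4.782 − 32.373 = 11.404 J
v = √(2 × 11.404/0.50) = 6.754 m/s

v = 6.8 m/s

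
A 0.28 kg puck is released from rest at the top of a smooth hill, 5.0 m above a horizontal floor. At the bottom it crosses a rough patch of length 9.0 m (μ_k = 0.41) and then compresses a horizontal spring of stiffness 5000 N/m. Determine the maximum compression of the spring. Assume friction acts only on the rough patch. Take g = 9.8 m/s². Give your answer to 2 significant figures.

x = 0.038 m

Initial energy: E₁ = mgh = (0.28)(9.8)(5.0) = 13.720 J
Friction removes W_f = μ_k mg d = (0.41)(0.28)(9.8)(9.0) = 10.13 J
Energy reaching the spring: E = 13.720 − 10.13 = 3.5946 J
At max compression ½kx² = E ⇒ x = √(2E/k) = √(2 × 3.5946/5000) = 0.03792 m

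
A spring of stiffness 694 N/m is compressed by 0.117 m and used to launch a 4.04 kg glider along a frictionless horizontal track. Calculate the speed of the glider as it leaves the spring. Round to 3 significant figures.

v = 1.53 m/s

Conservation of energy: ½kx² = ½mv²
v = x√(k/m) = 0.117 × √(694/4.04) = 1.533 m/s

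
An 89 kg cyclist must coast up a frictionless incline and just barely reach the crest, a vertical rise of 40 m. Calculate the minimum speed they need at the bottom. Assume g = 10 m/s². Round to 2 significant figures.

v = 28 m/s

At the top they are momentarily at rest, so all KE converts to PE: ½mv² = mgh
v = √(2gh) = √(2 × 10 × 40) = 28.28 m/s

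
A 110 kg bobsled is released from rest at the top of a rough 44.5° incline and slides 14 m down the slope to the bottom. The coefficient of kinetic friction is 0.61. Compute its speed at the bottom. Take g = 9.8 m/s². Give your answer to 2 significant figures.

v = 8.5 m/s

Work–energy: mg(L sinθ) − μ_k(mg cosθ)L = ½mv²
mgh = mgL sinθ = (110)(9.8)(14)sin44.5° = 10578 J
W_f = μ_k mg cosθ · L = (0.61)(110)(9.8)cos44.5°·14 = 6566 J
½mv² = 10578 − 6566 = 4011.9 J
v = √(2 × 4011.9/110) = 8.541 m/s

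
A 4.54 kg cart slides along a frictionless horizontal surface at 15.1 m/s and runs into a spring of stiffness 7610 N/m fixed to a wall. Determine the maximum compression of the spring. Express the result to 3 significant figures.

x = 0.369 m

All KE is stored as spring PE at maximum compression: ½mv² = ½kx²
x = v√(m/k) = 15.1 × √(4.54/7610) = 0.3688 m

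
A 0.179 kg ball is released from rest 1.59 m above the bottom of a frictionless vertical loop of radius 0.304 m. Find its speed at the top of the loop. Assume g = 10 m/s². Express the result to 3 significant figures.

v = 4.43 m/s

Energy conservation: mgh = ½mv_top² + mg(2r)
v_top² = 2g(h − 2r) = 2(10)(1.59 − 0.6080) = 19.64
v_top = 4.432 m/s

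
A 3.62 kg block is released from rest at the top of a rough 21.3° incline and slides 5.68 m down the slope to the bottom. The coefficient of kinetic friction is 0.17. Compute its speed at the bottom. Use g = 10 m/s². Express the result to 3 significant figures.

Taking the bottom as reference, mgh = ½mv² + μ_k N L with h = L sinθ, N = mg cosθ:
mgh = mgL sinθ = (3.62)(10)(5.68)sin21.3° = 74.690 J
W_f = μ_k mg cosθ · L = (0.17)(3.62)(10)cos21.3°·5.68 = 32.57 J
½mv² = 74.690 − 32.57 = 42.123 J
v = √(2 × 42.123/3.62) = 4.824 m/s

v = 4.82 m/s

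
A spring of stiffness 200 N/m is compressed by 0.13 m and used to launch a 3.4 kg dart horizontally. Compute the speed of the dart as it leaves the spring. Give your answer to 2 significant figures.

Conservation of energy: ½kx² = ½mv²
v = x√(k/m) = 0.13 × √(200/3.4) = 0.9971 m/s

v = 1.0 m/s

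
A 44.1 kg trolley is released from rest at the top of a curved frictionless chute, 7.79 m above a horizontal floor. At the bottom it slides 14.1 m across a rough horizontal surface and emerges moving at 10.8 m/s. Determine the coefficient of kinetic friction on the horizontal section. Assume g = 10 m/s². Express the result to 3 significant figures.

μ_k = 0.139

Energy at the top = energy at the end + work done against friction:
mgh = ½mv² + μ_k m g d
mgh = 3435.4 J; ½mv² = 2571.9 J
W_f = 3435.4 − 2571.9 = 863.5 J
μ_k = W_f/(mg·d) = 863.5/(441.0 × 14.1) = 0.1389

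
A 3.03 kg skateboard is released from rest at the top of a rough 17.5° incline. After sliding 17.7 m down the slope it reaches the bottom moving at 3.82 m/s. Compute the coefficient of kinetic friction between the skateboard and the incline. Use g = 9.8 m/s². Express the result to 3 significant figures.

μ_k = 0.271

The energy dissipated by friction is the PE lost minus the KE gained:
mgL sinθ = 158.05 J; ½mv² = 22.107 J
W_f = 158.05 − 22.107 = 135.9 J
μ_k = W_f/(mg cosθ · L) = 135.9/(28.32 × 17.7) = 0.2712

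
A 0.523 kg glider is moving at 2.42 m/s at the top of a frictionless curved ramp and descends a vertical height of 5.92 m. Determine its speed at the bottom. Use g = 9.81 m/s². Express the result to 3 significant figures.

v = 11.0 m/s

By conservation of mechanical energy, ½mv₀² + mgh = ½mv²
v² = v₀² + 2gh = (2.42)² + 2(9.81)(5.92) = 122.01
v = √122.01 = 11.05 m/s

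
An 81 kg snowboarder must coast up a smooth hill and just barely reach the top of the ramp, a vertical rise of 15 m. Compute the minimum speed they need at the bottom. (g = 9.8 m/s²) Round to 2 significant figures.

At the top they are momentarily at rest, so all KE converts to PE: ½mv² = mgh
v = √(2gh) = √(2 × 9.8 × 15) = 17.15 m/s

v = 17 m/s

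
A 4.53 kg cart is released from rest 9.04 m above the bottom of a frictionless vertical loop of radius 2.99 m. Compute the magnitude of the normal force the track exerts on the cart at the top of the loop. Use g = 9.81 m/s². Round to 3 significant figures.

N = 46.5 N

Energy from release to top (height 2r): mgh = ½mv_top² + mg(2r)
v_top² = 2g(h − 2r) = 2(9.81)(9.04 − 5.980) = 60.037 m²/s²
At the top, both N and weight point toward the centre: N + mg = mv_top²/r
N = m(v_top²/r − g) = 4.53(60.037/2.99 − 9.81) = 46.52 N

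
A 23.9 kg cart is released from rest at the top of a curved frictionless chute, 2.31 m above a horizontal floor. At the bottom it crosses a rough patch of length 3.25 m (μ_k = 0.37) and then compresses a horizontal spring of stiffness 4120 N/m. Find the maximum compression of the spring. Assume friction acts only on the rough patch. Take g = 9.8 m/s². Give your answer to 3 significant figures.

Initial energy: E₁ = mgh = (23.9)(9.8)(2.31) = 541.05 J
Friction removes W_f = μ_k mg d = (0.37)(23.9)(9.8)(3.25) = 281.6 J
Energy reaching the spring: E = 541.05 − 281.6 = 259.40 J
At max compression ½kx² = E ⇒ x = √(2E/k) = √(2 × 259.40/4120) = 0.3549 m

x = 0.355 m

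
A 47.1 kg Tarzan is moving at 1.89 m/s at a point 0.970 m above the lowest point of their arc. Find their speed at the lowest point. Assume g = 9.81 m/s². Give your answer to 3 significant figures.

v = 4.75 m/s

Equating total energy at the two states: ½mv₀² + mgh = ½mv²
v² = v₀² + 2gh = (1.89)² + 2(9.81)(0.970) = 22.604
v = √22.604 = 4.754 m/s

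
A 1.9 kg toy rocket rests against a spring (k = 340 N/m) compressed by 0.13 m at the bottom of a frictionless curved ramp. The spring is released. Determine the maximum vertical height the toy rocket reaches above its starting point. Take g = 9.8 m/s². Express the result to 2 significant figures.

h = 0.15 m

Energy conservation from release to the highest point: ½kx² = mgh
h = kx²/(2mg) = (340)(0.13)²/(2 × 1.9 × 9.8) = 0.1543 m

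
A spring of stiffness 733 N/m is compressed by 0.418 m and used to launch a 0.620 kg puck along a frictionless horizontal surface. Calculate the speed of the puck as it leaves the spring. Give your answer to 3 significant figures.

v = 14.4 m/s

Spring PE converts entirely to kinetic energy: ½kx² = ½mv²
v = x√(k/m) = 0.418 × √(733/0.620) = 14.37 m/s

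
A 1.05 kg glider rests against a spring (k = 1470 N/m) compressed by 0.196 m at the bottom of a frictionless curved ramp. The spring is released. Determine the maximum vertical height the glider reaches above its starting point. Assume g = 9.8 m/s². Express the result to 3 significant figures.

h = 2.74 m

At maximum height the glider is at rest, so ½kx² = mgh
h = kx²/(2mg) = (1470)(0.196)²/(2 × 1.05 × 9.8) = 2.744 m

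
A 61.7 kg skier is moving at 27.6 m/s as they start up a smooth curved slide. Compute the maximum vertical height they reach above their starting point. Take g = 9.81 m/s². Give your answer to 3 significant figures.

h = 38.8 m

By energy conservation, ½mv² = mgh
h = v²/(2g) = 27.6²/(2 × 9.81) = 38.83 m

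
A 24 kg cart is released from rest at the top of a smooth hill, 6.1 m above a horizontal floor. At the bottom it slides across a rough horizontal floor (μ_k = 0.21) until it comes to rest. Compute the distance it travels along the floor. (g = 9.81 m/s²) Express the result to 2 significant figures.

Applying the work–energy principle:
At rest all PE has been dissipated by friction: mgh = μ_k m g d
d = h/μ_k = 6.1/0.21 = 29.05 m

d = 29 m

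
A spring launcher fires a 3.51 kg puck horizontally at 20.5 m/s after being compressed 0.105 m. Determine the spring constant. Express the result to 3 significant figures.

Energy stored in the spring equals the launch KE: ½kx² = ½mv²
k = mv²/x² = (3.51)(20.5)²/(0.105)² = 133794 N/m

k = 134000 N/m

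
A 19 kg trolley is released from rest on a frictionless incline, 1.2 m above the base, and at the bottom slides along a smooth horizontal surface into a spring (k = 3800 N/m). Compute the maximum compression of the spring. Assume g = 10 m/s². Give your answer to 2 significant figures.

At max compression the trolley is momentarily at rest: mgh = ½kx²
x = √(2mgh/k) = √(2 × 19 × 10 × 1.2 / 3800) = 0.3464 m

x = 0.35 m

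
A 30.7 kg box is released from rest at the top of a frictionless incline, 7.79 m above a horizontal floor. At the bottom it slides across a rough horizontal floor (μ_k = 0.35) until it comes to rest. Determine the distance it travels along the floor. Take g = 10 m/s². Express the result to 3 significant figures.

Energy at the top = energy at the end + work done against friction:
At rest all PE has been dissipated by friction: mgh = μ_k m g d
d = h/μ_k = 7.79/0.35 = 22.26 m

d = 22.3 m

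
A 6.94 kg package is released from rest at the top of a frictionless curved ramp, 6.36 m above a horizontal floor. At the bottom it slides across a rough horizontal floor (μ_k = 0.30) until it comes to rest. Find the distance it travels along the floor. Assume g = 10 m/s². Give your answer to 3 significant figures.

Energy bookkeeping (friction removes W_f = μ_k N d):
At rest all PE has been dissipated by friction: mgh = μ_k m g d
d = h/μ_k = 6.36/0.30 = 21.20 m

d = 21.2 m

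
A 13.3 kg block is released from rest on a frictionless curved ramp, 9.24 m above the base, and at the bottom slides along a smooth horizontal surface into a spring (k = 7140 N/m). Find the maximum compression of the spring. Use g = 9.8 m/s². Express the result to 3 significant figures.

x = 0.581 m

Energy conservation (no friction) from release to max compression: mgh = ½kx²
x = √(2mgh/k) = √(2 × 13.3 × 9.8 × 9.24 / 7140) = 0.5808 m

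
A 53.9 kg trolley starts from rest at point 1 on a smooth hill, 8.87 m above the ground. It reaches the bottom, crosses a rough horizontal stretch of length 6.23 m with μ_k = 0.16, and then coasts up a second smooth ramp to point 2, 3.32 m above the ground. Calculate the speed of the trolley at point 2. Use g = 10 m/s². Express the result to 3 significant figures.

Energy at 1: mgh₁ = (53.9)(10)(8.87) = 4780.9 J
Friction loss: W_f = μ_k mg d = 537.3 J
At 2: ½mv² + mgh₂ = mgh₁ − W_f
½mv² = 4780.9 − 537.3 − 1789.5 = 2454.2 J
v = √(2 × 2454.2/53.9) = 9.543 m/s

v = 9.54 m/s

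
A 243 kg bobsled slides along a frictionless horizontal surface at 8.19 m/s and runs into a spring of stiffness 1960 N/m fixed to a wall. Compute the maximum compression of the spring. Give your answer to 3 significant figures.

x = 2.88 m

At max compression the bobsled is momentarily at rest: ½mv² = ½kx²
x = v√(m/k) = 8.19 × √(243/1960) = 2.884 m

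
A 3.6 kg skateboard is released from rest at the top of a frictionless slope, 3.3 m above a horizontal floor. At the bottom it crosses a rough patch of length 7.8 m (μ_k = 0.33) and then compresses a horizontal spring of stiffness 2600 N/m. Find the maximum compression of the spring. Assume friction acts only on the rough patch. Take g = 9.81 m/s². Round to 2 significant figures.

x = 0.14 m

Initial energy: E₁ = mgh = (3.6)(9.81)(3.3) = 116.54 J
Friction removes W_f = μ_k mg d = (0.33)(3.6)(9.81)(7.8) = 90.90 J
Energy reaching the spring: E = 116.54 − 90.90 = 25.639 J
At max compression ½kx² = E ⇒ x = √(2E/k) = √(2 × 25.639/2600) = 0.1404 m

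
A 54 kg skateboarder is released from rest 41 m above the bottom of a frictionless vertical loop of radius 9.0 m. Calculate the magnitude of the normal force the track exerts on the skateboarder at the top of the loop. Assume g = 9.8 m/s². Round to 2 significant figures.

Energy from release to top (height 2r): mgh = ½mv_top² + mg(2r)
v_top² = 2g(h − 2r) = 2(9.8)(41 − 18.00) = 450.80 m²/s²
At the top, both N and weight point toward the centre: N + mg = mv_top²/r
N = m(v_top²/r − g) = 54(450.80/9.0 − 9.8) = 2176 N

N = 2200 N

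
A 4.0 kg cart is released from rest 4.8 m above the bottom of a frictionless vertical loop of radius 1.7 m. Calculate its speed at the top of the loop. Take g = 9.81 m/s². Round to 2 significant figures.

Energy conservation: mgh = ½mv_top² + mg(2r)
v_top² = 2g(h − 2r) = 2(9.81)(4.8 − 3.400) = 27.47
v_top = 5.241 m/s

v = 5.2 m/s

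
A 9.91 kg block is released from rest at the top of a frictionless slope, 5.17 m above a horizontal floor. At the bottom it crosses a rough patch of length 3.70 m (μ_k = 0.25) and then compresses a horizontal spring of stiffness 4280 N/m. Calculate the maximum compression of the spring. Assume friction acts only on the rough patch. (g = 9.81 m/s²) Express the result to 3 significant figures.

x = 0.439 m

Initial energy: E₁ = mgh = (9.91)(9.81)(5.17) = 502.61 J
Friction removes W_f = μ_k mg d = (0.25)(9.91)(9.81)(3.70) = 89.93 J
Energy reaching the spring: E = 502.61 − 89.93 = 412.69 J
At max compression ½kx² = E ⇒ x = √(2E/k) = √(2 × 412.69/4280) = 0.4391 m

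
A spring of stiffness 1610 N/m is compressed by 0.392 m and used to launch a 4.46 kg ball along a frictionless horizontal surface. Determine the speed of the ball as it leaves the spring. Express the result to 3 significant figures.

Conservation of energy: ½kx² = ½mv²
v = x√(k/m) = 0.392 × √(1610/4.46) = 7.448 m/s

v = 7.45 m/s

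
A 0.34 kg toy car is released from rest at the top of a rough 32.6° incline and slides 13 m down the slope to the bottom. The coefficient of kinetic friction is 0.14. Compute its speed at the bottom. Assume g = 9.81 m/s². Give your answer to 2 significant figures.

Energy: mgh = ½mv² + W_f, with h = L sinθ and W_f = μ_k (mg cosθ) L
mgh = mgL sinθ = (0.34)(9.81)(13)sin32.6° = 23.361 J
W_f = μ_k mg cosθ · L = (0.14)(0.34)(9.81)cos32.6°·13 = 5.114 J
½mv² = 23.361 − 5.114 = 18.247 J
v = √(2 × 18.247/0.34) = 10.36 m/s

v = 10 m/s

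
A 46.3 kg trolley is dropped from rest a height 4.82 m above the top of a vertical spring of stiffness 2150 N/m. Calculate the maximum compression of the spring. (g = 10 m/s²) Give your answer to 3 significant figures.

Measuring PE from the top of the relaxed spring, at max compression the trolley has dropped H + x with zero KE, so:
mg(H + x) = ½kx²
½(2150)x² − (46.3)(10)x − (46.3)(10)(4.82) = 0
1075x² − 463.0x − 2232 = 0
x = [463.0 + √(214369 + 9.5961e+06)]/(2 × 1075) = 1.672 m

x = 1.67 m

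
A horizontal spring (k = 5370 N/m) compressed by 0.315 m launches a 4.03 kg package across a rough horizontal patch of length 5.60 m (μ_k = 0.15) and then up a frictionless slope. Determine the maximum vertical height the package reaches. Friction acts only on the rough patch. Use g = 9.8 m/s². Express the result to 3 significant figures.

h = 5.91 m

Spring energy: E₀ = ½kx² = ½(5370)(0.315)² = 266.42 J
Friction: W_f = μ_k mg d = (0.15)(4.03)(9.8)(5.60) = 33.17 J
Energy at base of ramp: E = 266.42 − 33.17 = 233.24 J
At max height all remaining energy is PE: mgh = E ⇒ h = E/(mg) = 233.24/(4.03 × 9.8) = 5.906 m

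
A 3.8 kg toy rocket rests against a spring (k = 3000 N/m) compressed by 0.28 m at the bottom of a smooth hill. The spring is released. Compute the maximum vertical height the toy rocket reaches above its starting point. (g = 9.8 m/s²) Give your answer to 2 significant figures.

At maximum height the toy rocket is at rest, so ½kx² = mgh
h = kx²/(2mg) = (3000)(0.28)²/(2 × 3.8 × 9.8) = 3.158 m

h = 3.2 m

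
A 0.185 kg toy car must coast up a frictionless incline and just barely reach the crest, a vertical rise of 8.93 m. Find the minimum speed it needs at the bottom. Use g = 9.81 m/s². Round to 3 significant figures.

At the top it is momentarily at rest, so all KE converts to PE: ½mv² = mgh
v = √(2gh) = √(2 × 9.81 × 8.93) = 13.24 m/s

v = 13.2 m/s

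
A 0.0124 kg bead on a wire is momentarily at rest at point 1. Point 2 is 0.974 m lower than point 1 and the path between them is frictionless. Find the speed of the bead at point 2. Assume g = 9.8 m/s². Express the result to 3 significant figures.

v = 4.37 m/s

Energy conservation between the two points: mgh = ½mv²
v = √(2gh) = √(2 × 9.8 × 0.974) = √19.090 = 4.369 m/s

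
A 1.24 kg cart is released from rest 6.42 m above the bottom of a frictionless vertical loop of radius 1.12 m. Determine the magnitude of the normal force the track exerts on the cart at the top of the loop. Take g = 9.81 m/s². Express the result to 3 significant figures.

N = 78.6 N

Energy from release to top (height 2r): mgh = ½mv_top² + mg(2r)
v_top² = 2g(h − 2r) = 2(9.81)(6.42 − 2.240) = 82.012 m²/s²
At the top, both N and weight point toward the centre: N + mg = mv_top²/r
N = m(v_top²/r − g) = 1.24(82.012/1.12 − 9.81) = 78.63 N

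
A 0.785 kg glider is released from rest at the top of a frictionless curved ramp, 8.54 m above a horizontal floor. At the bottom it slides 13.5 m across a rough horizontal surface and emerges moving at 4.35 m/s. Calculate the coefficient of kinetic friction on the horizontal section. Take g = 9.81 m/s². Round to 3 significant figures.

μ_k = 0.561

Energy bookkeeping (friction removes W_f = μ_k N d):
mgh = ½mv² + μ_k m g d
mgh = 65.765 J; ½mv² = 7.4271 J
W_f = 65.765 − 7.4271 = 58.34 J
μ_k = W_f/(mg·d) = 58.34/(7.701 × 13.5) = 0.5612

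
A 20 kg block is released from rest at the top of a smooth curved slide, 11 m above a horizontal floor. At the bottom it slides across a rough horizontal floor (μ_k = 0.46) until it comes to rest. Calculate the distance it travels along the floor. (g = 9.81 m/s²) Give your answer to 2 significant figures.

Applying the work–energy principle:
At rest all PE has been dissipated by friction: mgh = μ_k m g d
d = h/μ_k = 11/0.46 = 23.91 m

d = 24 m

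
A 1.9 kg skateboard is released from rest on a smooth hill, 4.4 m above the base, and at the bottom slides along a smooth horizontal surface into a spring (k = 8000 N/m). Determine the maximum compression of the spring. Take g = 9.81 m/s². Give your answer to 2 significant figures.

x = 0.14 m

Gravitational PE at the top equals spring PE at max compression: mgh = ½kx²
x = √(2mgh/k) = √(2 × 1.9 × 9.81 × 4.4 / 8000) = 0.1432 m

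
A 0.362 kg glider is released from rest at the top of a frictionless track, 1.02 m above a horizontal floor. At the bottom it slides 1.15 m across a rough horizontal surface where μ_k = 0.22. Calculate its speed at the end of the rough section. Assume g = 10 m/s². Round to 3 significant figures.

v = 3.92 m/s

Energy bookkeeping (friction removes W_f = μ_k N d):
mgh = ½mv² + μ_k m g d
W_f = μ_k mg d = (0.22)(0.362)(10)(1.15) = 0.9159 J
½mv² = mgh − W_f = 3.6924 − 0.9159 = 2.7765 J
v = √(2 × 2.7765/0.362) = 3.917 m/s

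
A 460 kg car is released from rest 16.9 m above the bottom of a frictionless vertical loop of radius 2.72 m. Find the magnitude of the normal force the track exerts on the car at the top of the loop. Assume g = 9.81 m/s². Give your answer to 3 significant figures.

N = 33500 N

Energy from release to top (height 2r): mgh = ½mv_top² + mg(2r)
v_top² = 2g(h − 2r) = 2(9.81)(16.9 − 5.440) = 224.85 m²/s²
At the top, both N and weight point toward the centre: N + mg = mv_top²/r
N = m(v_top²/r − g) = 460(224.85/2.72 − 9.81) = 33513 N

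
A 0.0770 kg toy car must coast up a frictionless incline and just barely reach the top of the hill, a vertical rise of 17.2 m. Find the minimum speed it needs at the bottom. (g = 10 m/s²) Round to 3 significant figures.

v = 18.5 m/s

At the top it is momentarily at rest, so all KE converts to PE: ½mv² = mgh
v = √(2gh) = √(2 × 10 × 17.2) = 18.55 m/s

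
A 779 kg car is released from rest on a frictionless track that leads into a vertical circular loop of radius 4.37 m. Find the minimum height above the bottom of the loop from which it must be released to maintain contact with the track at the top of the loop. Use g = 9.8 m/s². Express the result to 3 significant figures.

At the top, for minimum speed gravity alone supplies the centripetal force: mg = mv_top²/r ⇒ v_top² = gr = 42.83 m²/s²
Energy conservation from release height h to the top (height 2r): mgh = ½mv_top² + mg(2r)
h = v_top²/(2g) + 2r = r/2 + 2r = 5r/2 = 10.93 m

h = 10.9 m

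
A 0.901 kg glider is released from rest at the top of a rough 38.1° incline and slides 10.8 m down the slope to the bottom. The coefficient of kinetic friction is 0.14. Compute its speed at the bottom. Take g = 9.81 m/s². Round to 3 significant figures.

v = 10.4 m/s

Taking the bottom as reference, mgh = ½mv² + μ_k N L with h = L sinθ, N = mg cosθ:
mgh = mgL sinθ = (0.901)(9.81)(10.8)sin38.1° = 58.902 J
W_f = μ_k mg cosθ · L = (0.14)(0.901)(9.81)cos38.1°·10.8 = 10.52 J
½mv² = 58.902 − 10.52 = 48.385 J
v = √(2 × 48.385/0.901) = 10.36 m/s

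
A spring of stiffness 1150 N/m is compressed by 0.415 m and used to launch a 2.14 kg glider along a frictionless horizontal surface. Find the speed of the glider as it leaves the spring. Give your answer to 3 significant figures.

v = 9.62 m/s

Spring PE converts entirely to kinetic energy: ½kx² = ½mv²
v = x√(k/m) = 0.415 × √(1150/2.14) = 9.620 m/s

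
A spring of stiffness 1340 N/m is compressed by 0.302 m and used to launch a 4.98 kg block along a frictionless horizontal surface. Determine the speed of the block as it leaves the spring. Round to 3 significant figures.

v = 4.95 m/s

The block leaves the spring when the spring is at natural length, so ½kx² = ½mv²
v = x√(k/m) = 0.302 × √(1340/4.98) = 4.954 m/s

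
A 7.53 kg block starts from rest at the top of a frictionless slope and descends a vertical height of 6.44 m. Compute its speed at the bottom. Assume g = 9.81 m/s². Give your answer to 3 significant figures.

v = 11.2 m/s

Equating total energy at the two states: mgh = ½mv²
v = √(2gh) = √(2 × 9.81 × 6.44) = √126.35 = 11.24 m/s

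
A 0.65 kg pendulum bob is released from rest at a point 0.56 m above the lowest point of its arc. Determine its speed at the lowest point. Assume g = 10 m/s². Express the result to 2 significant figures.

Energy conservation between the two points: mgh = ½mv²
v = √(2gh) = √(2 × 10 × 0.56) = √11.200 = 3.347 m/s

v = 3.3 m/s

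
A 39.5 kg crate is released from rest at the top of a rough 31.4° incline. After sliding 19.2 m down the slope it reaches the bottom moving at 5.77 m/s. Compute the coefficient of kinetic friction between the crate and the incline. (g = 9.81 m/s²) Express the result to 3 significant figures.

Energy balance down the incline: mg L sinθ − ½mv² = μ_k (mg cosθ) L
mgL sinθ = 3876.3 J; ½mv² = 657.53 J
W_f = 3876.3 − 657.53 = 3219 J
μ_k = W_f/(mg cosθ · L) = 3219/(330.7 × 19.2) = 0.5069

μ_k = 0.507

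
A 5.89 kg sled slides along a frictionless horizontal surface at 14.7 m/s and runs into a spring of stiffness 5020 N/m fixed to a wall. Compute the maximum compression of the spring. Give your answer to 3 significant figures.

x = 0.504 m

All KE is stored as spring PE at maximum compression: ½mv² = ½kx²
x = v√(m/k) = 14.7 × √(5.89/5020) = 0.5035 m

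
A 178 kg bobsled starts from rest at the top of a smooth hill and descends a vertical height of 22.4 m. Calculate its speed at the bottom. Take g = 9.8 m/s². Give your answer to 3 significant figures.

v = 21.0 m/s

Equating total energy at the two states: mgh = ½mv²
v = √(2gh) = √(2 × 9.8 × 22.4) = √439.04 = 20.95 m/s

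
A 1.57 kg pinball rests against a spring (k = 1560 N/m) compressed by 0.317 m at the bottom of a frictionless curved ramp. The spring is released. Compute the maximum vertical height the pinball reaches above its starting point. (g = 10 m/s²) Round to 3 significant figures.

All spring PE becomes gravitational PE at the highest point: ½kx² = mgh
h = kx²/(2mg) = (1560)(0.317)²/(2 × 1.57 × 10) = 4.992 m

h = 4.99 m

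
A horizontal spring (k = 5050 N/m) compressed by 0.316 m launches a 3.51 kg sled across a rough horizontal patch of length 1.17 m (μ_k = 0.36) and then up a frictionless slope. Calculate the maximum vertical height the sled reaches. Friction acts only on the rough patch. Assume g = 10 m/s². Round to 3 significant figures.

h = 6.76 m

Spring energy: E₀ = ½kx² = ½(5050)(0.316)² = 252.14 J
Friction: W_f = μ_k mg d = (0.36)(3.51)(10)(1.17) = 14.78 J
Energy at base of ramp: E = 252.14 − 14.78 = 237.35 J
At max height all remaining energy is PE: mgh = E ⇒ h = E/(mg) = 237.35/(3.51 × 10) = 6.762 m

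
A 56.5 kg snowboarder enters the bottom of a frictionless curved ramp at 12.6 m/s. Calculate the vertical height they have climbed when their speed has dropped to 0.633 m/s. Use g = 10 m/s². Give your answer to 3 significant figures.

Conservation of energy: ½mv₁² = ½mv₂² + mgh
h = (v₁² − v₂²)/(2g) = (12.6² − 0.633²)/(2 × 10) = 7.918 m

h = 7.92 m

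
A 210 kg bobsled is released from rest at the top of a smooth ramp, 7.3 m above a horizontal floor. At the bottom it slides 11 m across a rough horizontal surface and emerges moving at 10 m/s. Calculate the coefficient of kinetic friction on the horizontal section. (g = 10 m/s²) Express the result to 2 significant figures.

μ_k = 0.21

Applying the work–energy principle:
mgh = ½mv² + μ_k m g d
mgh = 15330 J; ½mv² = 10500 J
W_f = 15330 − 10500 = 4830 J
μ_k = W_f/(mg·d) = 4830/(2100 × 11) = 0.2091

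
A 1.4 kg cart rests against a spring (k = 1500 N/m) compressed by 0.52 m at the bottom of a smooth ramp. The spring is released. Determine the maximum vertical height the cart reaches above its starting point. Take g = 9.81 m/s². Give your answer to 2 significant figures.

Energy conservation from release to the highest point: ½kx² = mgh
h = kx²/(2mg) = (1500)(0.52)²/(2 × 1.4 × 9.81) = 14.77 m

h = 15 m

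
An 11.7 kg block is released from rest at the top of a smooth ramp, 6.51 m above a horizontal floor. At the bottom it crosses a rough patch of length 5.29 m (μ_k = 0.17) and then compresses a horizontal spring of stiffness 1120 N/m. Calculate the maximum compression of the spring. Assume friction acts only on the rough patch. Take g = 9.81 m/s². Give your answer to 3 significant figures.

Initial energy: E₁ = mgh = (11.7)(9.81)(6.51) = 747.20 J
Friction removes W_f = μ_k mg d = (0.17)(11.7)(9.81)(5.29) = 103.2 J
Energy reaching the spring: E = 747.20 − 103.2 = 643.98 J
At max compression ½kx² = E ⇒ x = √(2E/k) = √(2 × 643.98/1120) = 1.072 m

x = 1.07 m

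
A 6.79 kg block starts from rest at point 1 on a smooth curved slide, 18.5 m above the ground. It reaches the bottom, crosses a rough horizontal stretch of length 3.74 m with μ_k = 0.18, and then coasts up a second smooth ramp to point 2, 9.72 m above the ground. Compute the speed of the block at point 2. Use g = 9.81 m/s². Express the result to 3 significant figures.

Energy at 1: mgh₁ = (6.79)(9.81)(18.5) = 1232.3 J
Friction loss: W_f = μ_k mg d = 44.84 J
At 2: ½mv² + mgh₂ = mgh₁ − W_f
½mv² = 1232.3 − 44.84 − 647.45 = 539.99 J
v = √(2 × 539.99/6.79) = 12.61 m/s

v = 12.6 m/s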